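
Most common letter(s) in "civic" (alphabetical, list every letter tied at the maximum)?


Word: "civic"
Letter counts:
  'c': 2
  'i': 2
  'v': 1
Maximum count = 2
Most frequent = 'c', 'i' (2 times each)


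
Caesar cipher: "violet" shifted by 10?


Word: "violet"
Shift: 10
Each letter → (letter + shift) mod 26:
  'v' (21) + 10 = 5 → 'f'
  'i' (8) + 10 = 18 → 's'
  'o' (14) + 10 = 24 → 'y'
  'l' (11) + 10 = 21 → 'v'
  'e' (4) + 10 = 14 → 'o'
  't' (19) + 10 = 3 → 'd'
Result = "fsyvod"


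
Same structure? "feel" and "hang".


Pattern of "feel": [0, 1, 1, 2]
Pattern of "hang": [0, 1, 2, 3]
Patterns do not match
Same pattern = No


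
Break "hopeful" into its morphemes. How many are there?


Word: "hopeful"
Morphemes: hope | -ful
Each morpheme carries meaning
= 2 morphemes


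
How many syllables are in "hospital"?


Word: "hospital"
Syllable breakdown: hos · pi · tal
Counting: 3 parts
= 3 syllables


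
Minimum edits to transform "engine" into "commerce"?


Word 1: "engine" (length 6)
Word 2: "commerce" (length 8)
One optimal edit sequence (insert/delete/substitute each cost 1):
  1. insert 'c'  (+1)
  2. insert 'o'  (+1)
  3. substitute 'e' -> 'm'  (+1)
  4. substitute 'n' -> 'm'  (+1)
  5. substitute 'g' -> 'e'  (+1)
  6. substitute 'i' -> 'r'  (+1)
  7. substitute 'n' -> 'c'  (+1)
  8. keep 'e'
Total edit operations: 7
Edit distance = 7


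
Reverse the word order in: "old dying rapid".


Original: "old dying rapid"
Words (1..n): old | dying | rapid
Reversed (n..1): rapid | dying | old
Result = "rapid dying old"


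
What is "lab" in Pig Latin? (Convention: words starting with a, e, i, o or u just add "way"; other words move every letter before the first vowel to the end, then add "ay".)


Word: "lab"
Starts with consonant(s) → move to end, add 'ay'
Consonant cluster: "l"
Pig Latin = "ablay"


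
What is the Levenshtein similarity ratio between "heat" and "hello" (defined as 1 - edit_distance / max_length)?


Word 1: "heat" (length 4)
Word 2: "hello" (length 5)
One optimal edit sequence:
  1. keep 'h'
  2. keep 'e'
  3. insert 'l'  (+1)
  4. substitute 'a' -> 'l'  (+1)
  5. substitute 't' -> 'o'  (+1)
Edit distance = 3
Max length = max(4, 5) = 5
Similarity = 1 - 3/5
= 0.4000


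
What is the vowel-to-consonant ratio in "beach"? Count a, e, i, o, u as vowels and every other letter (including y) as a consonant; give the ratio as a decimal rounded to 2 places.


Word: "beach"
Vowels (a,e,i,o,u): 2
Consonants: 3
Ratio = 2/3
= 0.67


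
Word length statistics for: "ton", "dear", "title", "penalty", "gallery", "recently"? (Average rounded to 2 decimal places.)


Lengths: "ton"=3, "dear"=4, "title"=5, "penalty"=7, "gallery"=7, "recently"=8
Sum = 34, Count = 6
Average = 34/6 = 5.67
= avg=5.67, min=3, max=8


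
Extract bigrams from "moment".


Word: "moment" (length 6)
Number of bigrams = 6 - 2 + 1 = 5
  Position 0: "mo"
  Position 1: "om"
  Position 2: "me"
  Position 3: "en"
  Position 4: "nt"
Bigrams = "mo", "om", "me", "en", "nt"


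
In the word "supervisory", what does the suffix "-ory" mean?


Suffix: -ory
Example: supervisory (supervise + -ory, with a spelling change)
Meaning = relating to / place for


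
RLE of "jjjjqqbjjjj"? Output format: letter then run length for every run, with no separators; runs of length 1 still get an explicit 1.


String: "jjjjqqbjjjj"
Scanning for consecutive runs:
  'j' x 4
  'q' x 2
  'b' x 1
  'j' x 4
RLE = "j4q2b1j4"


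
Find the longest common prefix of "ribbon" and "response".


Word 1: "ribbon"
Word 2: "response"
Comparing from start:
  Pos 0: 'r' == 'r'
  Pos 1: 'i' != 'e' (stop)
LCP = "r" (length 1)


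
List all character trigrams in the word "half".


Word: "half" (length 4)
Number of trigrams = 4 - 3 + 1 = 2
  Position 0: "hal"
  Position 1: "alf"
Trigrams = "hal", "alf"


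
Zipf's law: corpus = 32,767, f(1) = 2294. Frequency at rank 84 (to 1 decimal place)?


Zipf's law: f(r) = f(1) / r
f(1) = 2294
f(84) = 2294 / 84
= 27.3 occurrences


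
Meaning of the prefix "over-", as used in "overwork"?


Prefix: over-
Example: overwork (over- + work)
Meaning = excessive


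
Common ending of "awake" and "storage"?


Word 1: "awake"
Word 2: "storage"
Comparing from end:
  Pos -1: 'e' == 'e'
  Pos -2: 'k' != 'g' (stop)
LCS = "e" (length 1)


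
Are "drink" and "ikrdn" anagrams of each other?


Word 1: "drink" → sorted: diknr
Word 2: "ikrdn" → sorted: diknr
Same letters? diknr == diknr
Anagram = Yes


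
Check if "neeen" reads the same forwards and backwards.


Word: "neeen"
Reversed: "neeen"
Forward == Backward? neeen == neeen
Palindrome = Yes


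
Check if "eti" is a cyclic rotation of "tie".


Word: "tie", Candidate: "eti"
Method: check if candidate is substring of word+word
"tietie" contains "eti"? Yes
Is rotation = Yes


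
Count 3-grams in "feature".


Word: "feature" (length 7)
Number of 3-grams = length - 3 + 1 = 7 - 3 + 1
= 5


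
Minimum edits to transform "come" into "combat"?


Word 1: "come" (length 4)
Word 2: "combat" (length 6)
One optimal edit sequence (insert/delete/substitute each cost 1):
  1. keep 'c'
  2. keep 'o'
  3. keep 'm'
  4. insert 'b'  (+1)
  5. insert 'a'  (+1)
  6. substitute 'e' -> 't'  (+1)
Total edit operations: 3
Edit distance = 3


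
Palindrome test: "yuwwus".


Word: "yuwwus"
Reversed: "suwwuy"
Forward == Backward? yuwwus != suwwuy
Palindrome = No


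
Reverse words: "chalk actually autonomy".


Original: "chalk actually autonomy"
Words (1..n): chalk | actually | autonomy
Reversed (n..1): autonomy | actually | chalk
Result = "autonomy actually chalk"


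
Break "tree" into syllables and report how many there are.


Word: "tree"
Syllable breakdown: tree
Counting: 1 part
= 1 syllable


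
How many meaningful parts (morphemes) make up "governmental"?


Word: "governmental"
Morphemes: govern + -ment + -al
Each morpheme carries meaning
= 3 morphemes


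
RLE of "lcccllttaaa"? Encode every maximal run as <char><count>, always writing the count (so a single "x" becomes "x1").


String: "lcccllttaaa"
Scanning for consecutive runs:
  'l' x 1
  'c' x 3
  'l' x 2
  't' x 2
  'a' x 3
RLE = "l1c3l2t2a3"


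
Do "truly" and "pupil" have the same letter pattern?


Pattern of "truly": [0, 1, 2, 3, 4]
Pattern of "pupil": [0, 1, 0, 2, 3]
Patterns do not match
Same pattern = No


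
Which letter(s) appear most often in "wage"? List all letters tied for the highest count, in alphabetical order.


Word: "wage"
Letter counts:
  'a': 1
  'e': 1
  'g': 1
  'w': 1
Maximum count = 1
Most frequent = 'a', 'e', 'g', 'w' (1 time each)


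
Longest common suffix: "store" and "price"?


Word 1: "store"
Word 2: "price"
Comparing from end:
  Pos -1: 'e' == 'e'
  Pos -2: 'r' != 'c' (stop)
LCS = "e" (length 1)


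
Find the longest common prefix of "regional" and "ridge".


Word 1: "regional"
Word 2: "ridge"
Comparing from start:
  Pos 0: 'r' == 'r'
  Pos 1: 'e' != 'i' (stop)
LCP = "r" (length 1)


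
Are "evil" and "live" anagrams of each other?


Word 1: "evil" → sorted: eilv
Word 2: "live" → sorted: eilv
Same letters? eilv == eilv
Anagram = Yes


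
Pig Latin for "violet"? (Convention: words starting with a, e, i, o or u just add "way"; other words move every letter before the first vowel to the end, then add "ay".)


Word: "violet"
Starts with consonant(s) → move to end, add 'ay'
Consonant cluster: "v"
Pig Latin = "ioletvay"


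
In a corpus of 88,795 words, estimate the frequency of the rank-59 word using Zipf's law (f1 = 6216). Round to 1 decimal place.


Zipf's law: f(r) = f(1) / r
f(1) = 6216
f(59) = 6216 / 59
= 105.4 occurrences


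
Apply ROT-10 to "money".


Word: "money"
Shift: 10
Each letter → (letter + shift) mod 26:
  'm' (12) + 10 = 22 → 'w'
  'o' (14) + 10 = 24 → 'y'
  'n' (13) + 10 = 23 → 'x'
  'e' (4) + 10 = 14 → 'o'
  'y' (24) + 10 = 8 → 'i'
Result = "wyxoi"


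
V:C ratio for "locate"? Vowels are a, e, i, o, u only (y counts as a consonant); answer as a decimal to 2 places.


Word: "locate"
Vowels (a,e,i,o,u): 3
Consonants: 3
Ratio = 3/3
= 1.00


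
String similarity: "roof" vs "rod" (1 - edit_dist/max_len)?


Word 1: "roof" (length 4)
Word 2: "rod" (length 3)
One optimal edit sequence:
  1. keep 'r'
  2. delete 'o'  (+1)
  3. keep 'o'
  4. substitute 'f' -> 'd'  (+1)
Edit distance = 2
Max length = max(4, 3) = 4
Similarity = 1 - 2/4
= 0.5000


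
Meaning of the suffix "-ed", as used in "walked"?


Suffix: -ed
As in: walked -> walk + -ed
Meaning = past tense


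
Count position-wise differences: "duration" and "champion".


Comparing character by character (same length = 8):
  Pos 0: 'd' vs 'c' !=
  Pos 1: 'u' vs 'h' !=
  Pos 2: 'r' vs 'a' !=
  Pos 3: 'a' vs 'm' !=
  Pos 4: 't' vs 'p' !=
  Pos 5: 'i' vs 'i' =
  Pos 6: 'o' vs 'o' =
  Pos 7: 'n' vs 'n' =
Hamming distance = 5


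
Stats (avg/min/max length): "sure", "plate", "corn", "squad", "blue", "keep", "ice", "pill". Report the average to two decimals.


Lengths: "sure"=4, "plate"=5, "corn"=4, "squad"=5, "blue"=4, "keep"=4, "ice"=3, "pill"=4
Sum = 33, Count = 8
Average = 33/8 = 4.13
= avg=4.13, min=3, max=5


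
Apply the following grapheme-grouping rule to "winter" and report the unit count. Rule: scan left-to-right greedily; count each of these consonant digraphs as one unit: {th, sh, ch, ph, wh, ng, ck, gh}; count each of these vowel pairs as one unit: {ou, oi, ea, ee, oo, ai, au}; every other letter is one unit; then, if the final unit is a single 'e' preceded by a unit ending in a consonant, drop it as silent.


Word: "winter" (6 letters)
Left-to-right scan:
  (1) 'w' (letter)
  (2) 'i' (letter)
  (3) 'n' (letter)
  (4) 't' (letter)
  (5) 'e' (letter)
  (6) 'r' (letter)
Units from scan: 6
Sound units = 6 units


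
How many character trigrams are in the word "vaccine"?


Word: "vaccine" (length 7)
Number of 3-grams = length - 3 + 1 = 7 - 3 + 1
= 5


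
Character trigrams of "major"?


Word: "major" (length 5)
Number of trigrams = 5 - 3 + 1 = 3
  Position 0: "maj"
  Position 1: "ajo"
  Position 2: "jor"
Trigrams = "maj", "ajo", "jor"


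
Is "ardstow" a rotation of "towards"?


Word: "towards", Candidate: "ardstow"
Method: check if candidate is substring of word+word
"towardstowards" contains "ardstow"? Yes
Is rotation = Yes


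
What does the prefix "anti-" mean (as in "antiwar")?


Prefix: anti-
Example: antiwar = anti- + war
Meaning = against


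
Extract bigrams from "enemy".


Word: "enemy" (length 5)
Number of bigrams = 5 - 2 + 1 = 4
  Position 0: "en"
  Position 1: "ne"
  Position 2: "em"
  Position 3: "my"
Bigrams = "en", "ne", "em", "my"


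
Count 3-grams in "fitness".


Word: "fitness" (length 7)
Number of 3-grams = length - 3 + 1 = 7 - 3 + 1
= 5


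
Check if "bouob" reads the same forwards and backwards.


Word: "bouob"
Reversed: "bouob"
Forward == Backward? bouob == bouob
Palindrome = Yes


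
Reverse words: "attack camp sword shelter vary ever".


Original: "attack camp sword shelter vary ever"
Words (1..n): attack | camp | sword | shelter | vary | ever
Reversed (n..1): ever | vary | shelter | sword | camp | attack
Result = "ever vary shelter sword camp attack"


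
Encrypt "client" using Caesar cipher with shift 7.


Word: "client"
Shift: 7
Each letter → (letter + shift) mod 26:
  'c' (2) + 7 = 9 → 'j'
  'l' (11) + 7 = 18 → 's'
  'i' (8) + 7 = 15 → 'p'
  'e' (4) + 7 = 11 → 'l'
  'n' (13) + 7 = 20 → 'u'
  't' (19) + 7 = 0 → 'a'
Result = "jsplua"


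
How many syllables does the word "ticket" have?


Word: "ticket"
Syllable breakdown: tick / et
Counting: 2 parts
= 2 syllables


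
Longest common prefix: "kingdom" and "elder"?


Word 1: "kingdom"
Word 2: "elder"
Comparing from start:
  Pos 0: 'k' != 'e' (stop)
LCP = "" (length 0)


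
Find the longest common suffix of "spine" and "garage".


Word 1: "spine"
Word 2: "garage"
Comparing from end:
  Pos -1: 'e' == 'e'
  Pos -2: 'n' != 'g' (stop)
LCS = "e" (length 1)


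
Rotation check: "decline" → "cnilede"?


Word: "decline", Candidate: "cnilede"
Method: check if candidate is substring of word+word
"declinedecline" contains "cnilede"? No
Is rotation = No


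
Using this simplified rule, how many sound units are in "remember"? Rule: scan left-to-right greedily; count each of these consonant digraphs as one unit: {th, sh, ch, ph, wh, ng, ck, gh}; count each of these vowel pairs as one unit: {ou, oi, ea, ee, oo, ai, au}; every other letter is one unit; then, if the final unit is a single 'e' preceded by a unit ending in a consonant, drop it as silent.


Word: "remember" (8 letters)
Left-to-right scan:
  (1) 'r' (letter)
  (2) 'e' (letter)
  (3) 'm' (letter)
  (4) 'e' (letter)
  (5) 'm' (letter)
  (6) 'b' (letter)
  (7) 'e' (letter)
  (8) 'r' (letter)
Units from scan: 8
Sound units = 8 units


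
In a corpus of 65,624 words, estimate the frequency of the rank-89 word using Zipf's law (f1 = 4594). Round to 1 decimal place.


Zipf's law: f(r) = f(1) / r
f(1) = 4594
f(89) = 4594 / 89
= 51.6 occurrences


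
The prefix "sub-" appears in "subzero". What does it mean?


Prefix: sub-
As in: subzero -> sub- + zero
Meaning = under / below


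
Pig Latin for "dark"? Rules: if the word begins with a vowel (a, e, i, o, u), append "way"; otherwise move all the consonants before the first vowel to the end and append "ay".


Word: "dark"
Starts with consonant(s) → move to end, add 'ay'
Consonant cluster: "d"
Pig Latin = "arkday"


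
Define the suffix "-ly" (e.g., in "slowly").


Suffix: -ly
Example: slowly (slow + -ly)
Meaning = in a manner


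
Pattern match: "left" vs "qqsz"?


Pattern of "left": [0, 1, 2, 3]
Pattern of "qqsz": [0, 0, 1, 2]
Patterns do not match
Same pattern = No


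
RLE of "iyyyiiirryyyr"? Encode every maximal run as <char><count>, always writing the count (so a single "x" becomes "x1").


String: "iyyyiiirryyyr"
Scanning for consecutive runs:
  'i' x 1
  'y' x 3
  'i' x 3
  'r' x 2
  'y' x 3
  'r' x 1
RLE = "i1y3i3r2y3r1"


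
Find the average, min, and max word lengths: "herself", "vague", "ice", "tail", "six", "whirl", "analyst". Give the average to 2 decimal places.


Lengths: "herself"=7, "vague"=5, "ice"=3, "tail"=4, "six"=3, "whirl"=5, "analyst"=7
Sum = 34, Count = 7
Average = 34/7 = 4.86
= avg=4.86, min=3, max=7


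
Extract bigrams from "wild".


Word: "wild" (length 4)
Number of bigrams = 4 - 2 + 1 = 3
  Position 0: "wi"
  Position 1: "il"
  Position 2: "ld"
Bigrams = "wi", "il", "ld"


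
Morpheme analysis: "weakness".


Word: "weakness"
Morphemes: weak + -ness
Each morpheme carries meaning
= 2 morphemes


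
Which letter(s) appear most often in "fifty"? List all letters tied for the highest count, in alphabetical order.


Word: "fifty"
Letter counts:
  'f': 2
  'i': 1
  't': 1
  'y': 1
Maximum count = 2
Most frequent = 'f' (2 times each)


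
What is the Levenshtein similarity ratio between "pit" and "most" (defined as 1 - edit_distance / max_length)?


Word 1: "pit" (length 3)
Word 2: "most" (length 4)
One optimal edit sequence:
  1. insert 'm'  (+1)
  2. substitute 'p' -> 'o'  (+1)
  3. substitute 'i' -> 's'  (+1)
  4. keep 't'
Edit distance = 3
Max length = max(3, 4) = 4
Similarity = 1 - 3/4
= 0.2500


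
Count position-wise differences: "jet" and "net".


Comparing character by character (same length = 3):
  Pos 0: 'j' vs 'n' !=
  Pos 1: 'e' vs 'e' =
  Pos 2: 't' vs 't' =
Hamming distance = 1


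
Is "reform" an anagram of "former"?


Word 1: "former" → sorted: efmorr
Word 2: "reform" → sorted: efmorr
Same letters? efmorr == efmorr
Anagram = Yes


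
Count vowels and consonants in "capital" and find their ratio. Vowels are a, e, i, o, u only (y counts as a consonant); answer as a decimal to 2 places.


Word: "capital"
Vowels (a,e,i,o,u): 3
Consonants: 4
Ratio = 3/4
= 0.75


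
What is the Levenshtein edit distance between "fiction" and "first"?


Word 1: "fiction" (length 7)
Word 2: "first" (length 5)
One optimal edit sequence (insert/delete/substitute each cost 1):
  1. keep 'f'
  2. keep 'i'
  3. delete 'c'  (+1)
  4. delete 't'  (+1)
  5. substitute 'i' -> 'r'  (+1)
  6. substitute 'o' -> 's'  (+1)
  7. substitute 'n' -> 't'  (+1)
Total edit operations: 5
Edit distance = 5


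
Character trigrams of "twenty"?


Word: "twenty" (length 6)
Number of trigrams = 6 - 3 + 1 = 4
  Position 0: "twe"
  Position 1: "wen"
  Position 2: "ent"
  Position 3: "nty"
Trigrams = "twe", "wen", "ent", "nty"


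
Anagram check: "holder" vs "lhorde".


Word 1: "holder" → sorted: dehlor
Word 2: "lhorde" → sorted: dehlor
Same letters? dehlor == dehlor
Anagram = Yes


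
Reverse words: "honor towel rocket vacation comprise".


Original: "honor towel rocket vacation comprise"
Words (1..n): honor | towel | rocket | vacation | comprise
Reversed (n..1): comprise | vacation | rocket | towel | honor
Result = "comprise vacation rocket towel honor"


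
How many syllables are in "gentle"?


Word: "gentle"
Syllable breakdown: gen · tle
Counting: 2 parts
= 2 syllables


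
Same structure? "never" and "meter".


Pattern of "never": [0, 1, 2, 1, 3]
Pattern of "meter": [0, 1, 2, 1, 3]
Patterns match
Same pattern = Yes


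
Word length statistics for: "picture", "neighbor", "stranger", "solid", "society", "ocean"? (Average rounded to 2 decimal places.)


Lengths: "picture"=7, "neighbor"=8, "stranger"=8, "solid"=5, "society"=7, "ocean"=5
Sum = 40, Count = 6
Average = 40/6 = 6.67
= avg=6.67, min=5, max=8


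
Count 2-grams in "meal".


Word: "meal" (length 4)
Number of 2-grams = length - 2 + 1 = 4 - 2 + 1
= 3


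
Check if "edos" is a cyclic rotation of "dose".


Word: "dose", Candidate: "edos"
Method: check if candidate is substring of word+word
"dosedose" contains "edos"? Yes
Is rotation = Yes


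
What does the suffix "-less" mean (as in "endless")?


Suffix: -less
As in: endless -> end + -less
Meaning = without


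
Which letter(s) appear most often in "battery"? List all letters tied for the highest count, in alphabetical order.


Word: "battery"
Letter counts:
  'a': 1
  'b': 1
  'e': 1
  'r': 1
  't': 2
  'y': 1
Maximum count = 2
Most frequent = 't' (2 times each)


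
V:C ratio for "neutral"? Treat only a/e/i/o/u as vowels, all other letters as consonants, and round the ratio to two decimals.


Word: "neutral"
Vowels (a,e,i,o,u): 3
Consonants: 4
Ratio = 3/4
= 0.75


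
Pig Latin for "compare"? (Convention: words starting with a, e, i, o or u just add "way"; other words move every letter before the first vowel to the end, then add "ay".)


Word: "compare"
Starts with consonant(s) → move to end, add 'ay'
Consonant cluster: "c"
Pig Latin = "omparecay"


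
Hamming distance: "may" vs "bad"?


Comparing character by character (same length = 3):
  Pos 0: 'm' vs 'b' !=
  Pos 1: 'a' vs 'a' =
  Pos 2: 'y' vs 'd' !=
Hamming distance = 2


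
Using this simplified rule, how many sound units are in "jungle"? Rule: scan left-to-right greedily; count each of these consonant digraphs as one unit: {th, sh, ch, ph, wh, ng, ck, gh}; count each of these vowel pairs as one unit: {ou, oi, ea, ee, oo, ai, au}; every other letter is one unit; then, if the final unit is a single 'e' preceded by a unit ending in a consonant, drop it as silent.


Word: "jungle" (6 letters)
Left-to-right scan:
  1. 'j' (letter)
  2. 'u' (letter)
  3. 'ng' (digraph)
  4. 'l' (letter)
  5. 'e' (letter)
Units from scan: 5
Final unit is 'e' after a consonant -> drop as silent (-1)
Sound units = 4 units


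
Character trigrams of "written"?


Word: "written" (length 7)
Number of trigrams = 7 - 3 + 1 = 5
  Position 0: "wri"
  Position 1: "rit"
  Position 2: "itt"
  Position 3: "tte"
  Position 4: "ten"
Trigrams = "wri", "rit", "itt", "tte", "ten"


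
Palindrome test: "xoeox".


Word: "xoeox"
Reversed: "xoeox"
Forward == Backward? xoeox == xoeox
Palindrome = Yes


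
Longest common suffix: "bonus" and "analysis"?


Word 1: "bonus"
Word 2: "analysis"
Comparing from end:
  Pos -1: 's' == 's'
  Pos -2: 'u' != 'i' (stop)
LCS = "s" (length 1)


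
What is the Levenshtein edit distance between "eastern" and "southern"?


Word 1: "eastern" (length 7)
Word 2: "southern" (length 8)
One optimal edit sequence (insert/delete/substitute each cost 1):
  1. substitute 'e' -> 's'  (+1)
  2. substitute 'a' -> 'o'  (+1)
  3. substitute 's' -> 'u'  (+1)
  4. keep 't'
  5. insert 'h'  (+1)
  6. keep 'e'
  7. keep 'r'
  8. keep 'n'
Total edit operations: 4
Edit distance = 4


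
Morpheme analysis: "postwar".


Word: "postwar"
Morphemes: post- | war
Each morpheme carries meaning
= 2 morphemes


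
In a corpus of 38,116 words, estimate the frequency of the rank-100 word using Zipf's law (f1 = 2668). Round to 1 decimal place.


Zipf's law: f(r) = f(1) / r
f(1) = 2668
f(100) = 2668 / 100
= 26.7 occurrences


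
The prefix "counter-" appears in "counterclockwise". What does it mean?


Prefix: counter-
Example: counterclockwise = counter- + clockwise
Meaning = against / opposite


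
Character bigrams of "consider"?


Word: "consider" (length 8)
Number of bigrams = 8 - 2 + 1 = 7
  Position 0: "co"
  Position 1: "on"
  Position 2: "ns"
  Position 3: "si"
  Position 4: "id"
  Position 5: "de"
  Position 6: "er"
Bigrams = "co", "on", "ns", "si", "id", "de", "er"


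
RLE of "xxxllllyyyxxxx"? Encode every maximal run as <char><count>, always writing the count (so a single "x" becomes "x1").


String: "xxxllllyyyxxxx"
Scanning for consecutive runs:
  'x' x 3
  'l' x 4
  'y' x 3
  'x' x 4
RLE = "x3l4y3x4"


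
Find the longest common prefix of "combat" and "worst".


Word 1: "combat"
Word 2: "worst"
Comparing from start:
  Pos 0: 'c' != 'w' (stop)
LCP = "" (length 0)


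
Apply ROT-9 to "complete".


Word: "complete"
Shift: 9
Each letter → (letter + shift) mod 26:
  'c' (2) + 9 = 11 → 'l'
  'o' (14) + 9 = 23 → 'x'
  'm' (12) + 9 = 21 → 'v'
  'p' (15) + 9 = 24 → 'y'
  'l' (11) + 9 = 20 → 'u'
  'e' (4) + 9 = 13 → 'n'
  't' (19) + 9 = 2 → 'c'
  'e' (4) + 9 = 13 → 'n'
Result = "lxvyuncn"


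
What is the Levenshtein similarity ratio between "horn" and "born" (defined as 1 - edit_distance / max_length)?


Word 1: "horn" (length 4)
Word 2: "born" (length 4)
One optimal edit sequence:
  1. substitute 'h' -> 'b'  (+1)
  2. keep 'o'
  3. keep 'r'
  4. keep 'n'
Edit distance = 1
Max length = max(4, 4) = 4
Similarity = 1 - 1/4
= 0.7500


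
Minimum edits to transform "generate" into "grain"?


Word 1: "generate" (length 8)
Word 2: "grain" (length 5)
One optimal edit sequence (insert/delete/substitute each cost 1):
  1. keep 'g'
  2. delete 'e'  (+1)
  3. delete 'n'  (+1)
  4. delete 'e'  (+1)
  5. keep 'r'
  6. keep 'a'
  7. substitute 't' -> 'i'  (+1)
  8. substitute 'e' -> 'n'  (+1)
Total edit operations: 5
Edit distance = 5


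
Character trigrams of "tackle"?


Word: "tackle" (length 6)
Number of trigrams = 6 - 3 + 1 = 4
  Position 0: "tac"
  Position 1: "ack"
  Position 2: "ckl"
  Position 3: "kle"
Trigrams = "tac", "ack", "ckl", "kle"


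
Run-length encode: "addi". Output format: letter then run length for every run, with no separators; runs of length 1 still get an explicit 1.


String: "addi"
Scanning for consecutive runs:
  'a' x 1
  'd' x 2
  'i' x 1
RLE = "a1d2i1"


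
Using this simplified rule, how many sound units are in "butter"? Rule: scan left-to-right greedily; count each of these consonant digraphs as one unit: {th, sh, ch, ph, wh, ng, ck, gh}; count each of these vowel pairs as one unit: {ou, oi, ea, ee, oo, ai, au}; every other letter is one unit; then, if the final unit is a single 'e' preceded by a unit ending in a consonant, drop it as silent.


Word: "butter" (6 letters)
Left-to-right scan:
  [1] 'b' (letter)
  [2] 'u' (letter)
  [3] 't' (letter)
  [4] 't' (letter)
  [5] 'e' (letter)
  [6] 'r' (letter)
Units from scan: 6
Sound units = 6 units


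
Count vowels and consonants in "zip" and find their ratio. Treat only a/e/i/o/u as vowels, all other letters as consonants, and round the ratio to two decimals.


Word: "zip"
Vowels (a,e,i,o,u): 1
Consonants: 2
Ratio = 1/2
= 0.50


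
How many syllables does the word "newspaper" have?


Word: "newspaper"
Syllable breakdown: news · pa · per
Counting: 3 parts
= 3 syllables


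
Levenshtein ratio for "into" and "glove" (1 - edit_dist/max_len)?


Word 1: "into" (length 4)
Word 2: "glove" (length 5)
One optimal edit sequence:
  1. insert 'g'  (+1)
  2. substitute 'i' -> 'l'  (+1)
  3. substitute 'n' -> 'o'  (+1)
  4. substitute 't' -> 'v'  (+1)
  5. substitute 'o' -> 'e'  (+1)
Edit distance = 5
Max length = max(4, 5) = 5
Similarity = 1 - 5/5
= 0.0000


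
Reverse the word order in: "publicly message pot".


Original: "publicly message pot"
Words (1..n): publicly | message | pot
Reversed (n..1): pot | message | publicly
Result = "pot message publicly"


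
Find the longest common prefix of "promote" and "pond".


Word 1: "promote"
Word 2: "pond"
Comparing from start:
  Pos 0: 'p' == 'p'
  Pos 1: 'r' != 'o' (stop)
LCP = "p" (length 1)


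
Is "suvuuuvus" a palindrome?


Word: "suvuuuvus"
Reversed: "suvuuuvus"
Forward == Backward? suvuuuvus == suvuuuvus
Palindrome = Yes


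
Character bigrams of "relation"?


Word: "relation" (length 8)
Number of bigrams = 8 - 2 + 1 = 7
  Position 0: "re"
  Position 1: "el"
  Position 2: "la"
  Position 3: "at"
  Position 4: "ti"
  Position 5: "io"
  Position 6: "on"
Bigrams = "re", "el", "la", "at", "ti", "io", "on"


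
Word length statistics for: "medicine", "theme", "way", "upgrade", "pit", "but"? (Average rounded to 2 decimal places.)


Lengths: "medicine"=8, "theme"=5, "way"=3, "upgrade"=7, "pit"=3, "but"=3
Sum = 29, Count = 6
Average = 29/6 = 4.83
= avg=4.83, min=3, max=8


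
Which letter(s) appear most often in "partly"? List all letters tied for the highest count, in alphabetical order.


Word: "partly"
Letter counts:
  'a': 1
  'l': 1
  'p': 1
  'r': 1
  't': 1
  'y': 1
Maximum count = 1
Most frequent = 'a', 'l', 'p', 'r', 't', 'y' (1 time each)


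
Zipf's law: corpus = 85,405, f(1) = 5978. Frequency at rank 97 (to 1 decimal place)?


Zipf's law: f(r) = f(1) / r
f(1) = 5978
f(97) = 5978 / 97
= 61.6 occurrences


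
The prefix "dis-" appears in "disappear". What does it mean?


Prefix: dis-
Example: disappear (dis- + appear)
Meaning = not / opposite


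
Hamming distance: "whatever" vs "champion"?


Comparing character by character (same length = 8):
  Pos 0: 'w' vs 'c' !=
  Pos 1: 'h' vs 'h' =
  Pos 2: 'a' vs 'a' =
  Pos 3: 't' vs 'm' !=
  Pos 4: 'e' vs 'p' !=
  Pos 5: 'v' vs 'i' !=
  Pos 6: 'e' vs 'o' !=
  Pos 7: 'r' vs 'n' !=
Hamming distance = 6


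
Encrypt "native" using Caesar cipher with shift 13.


Word: "native"
Shift: 13
Each letter → (letter + shift) mod 26:
  'n' (13) + 13 = 0 → 'a'
  'a' (0) + 13 = 13 → 'n'
  't' (19) + 13 = 6 → 'g'
  'i' (8) + 13 = 21 → 'v'
  'v' (21) + 13 = 8 → 'i'
  'e' (4) + 13 = 17 → 'r'
Result = "angvir"


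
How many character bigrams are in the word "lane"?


Word: "lane" (length 4)
Number of 2-grams = length - 2 + 1 = 4 - 2 + 1
= 3


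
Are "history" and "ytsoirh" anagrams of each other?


Word 1: "history" → sorted: hiorsty
Word 2: "ytsoirh" → sorted: hiorsty
Same letters? hiorsty == hiorsty
Anagram = Yes


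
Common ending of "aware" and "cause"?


Word 1: "aware"
Word 2: "cause"
Comparing from end:
  Pos -1: 'e' == 'e'
  Pos -2: 'r' != 's' (stop)
LCS = "e" (length 1)


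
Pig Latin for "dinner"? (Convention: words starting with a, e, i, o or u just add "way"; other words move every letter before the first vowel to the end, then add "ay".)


Word: "dinner"
Starts with consonant(s) → move to end, add 'ay'
Consonant cluster: "d"
Pig Latin = "innerday"


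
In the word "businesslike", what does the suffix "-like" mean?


Suffix: -like
Example: businesslike = business + -like
Meaning = resembling


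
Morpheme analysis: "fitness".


Word: "fitness"
Morphemes: fit | -ness
Each morpheme carries meaning
= 2 morphemes


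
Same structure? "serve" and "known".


Pattern of "serve": [0, 1, 2, 3, 1]
Pattern of "known": [0, 1, 2, 3, 1]
Patterns match
Same pattern = Yes


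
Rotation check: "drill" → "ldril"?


Word: "drill", Candidate: "ldril"
Method: check if candidate is substring of word+word
"drilldrill" contains "ldril"? Yes
Is rotation = Yes


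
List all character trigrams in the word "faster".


Word: "faster" (length 6)
Number of trigrams = 6 - 3 + 1 = 4
  Position 0: "fas"
  Position 1: "ast"
  Position 2: "ste"
  Position 3: "ter"
Trigrams = "fas", "ast", "ste", "ter"


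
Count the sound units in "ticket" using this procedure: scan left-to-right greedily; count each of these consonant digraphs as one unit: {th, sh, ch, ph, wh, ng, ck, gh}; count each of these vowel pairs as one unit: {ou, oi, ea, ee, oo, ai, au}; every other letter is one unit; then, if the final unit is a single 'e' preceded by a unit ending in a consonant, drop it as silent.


Word: "ticket" (6 letters)
Left-to-right scan:
  (1) 't' (letter)
  (2) 'i' (letter)
  (3) 'ck' (digraph)
  (4) 'e' (letter)
  (5) 't' (letter)
Units from scan: 5
Sound units = 5 units


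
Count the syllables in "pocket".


Word: "pocket"
Syllable breakdown: pock / et
Counting: 2 parts
= 2 syllables


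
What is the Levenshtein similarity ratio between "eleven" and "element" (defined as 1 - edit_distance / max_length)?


Word 1: "eleven" (length 6)
Word 2: "element" (length 7)
One optimal edit sequence:
  1. keep 'e'
  2. keep 'l'
  3. keep 'e'
  4. substitute 'v' -> 'm'  (+1)
  5. keep 'e'
  6. keep 'n'
  7. insert 't'  (+1)
Edit distance = 2
Max length = max(6, 7) = 7
Similarity = 1 - 2/7
= 0.7143


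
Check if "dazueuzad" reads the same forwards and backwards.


Word: "dazueuzad"
Reversed: "dazueuzad"
Forward == Backward? dazueuzad == dazueuzad
Palindrome = Yes


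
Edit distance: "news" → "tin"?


Word 1: "news" (length 4)
Word 2: "tin" (length 3)
One optimal edit sequence (insert/delete/substitute each cost 1):
  1. delete 'n'  (+1)
  2. substitute 'e' -> 't'  (+1)
  3. substitute 'w' -> 'i'  (+1)
  4. substitute 's' -> 'n'  (+1)
Total edit operations: 4
Edit distance = 4


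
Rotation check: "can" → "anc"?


Word: "can", Candidate: "anc"
Method: check if candidate is substring of word+word
"cancan" contains "anc"? Yes
Is rotation = Yes


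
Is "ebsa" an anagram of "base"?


Word 1: "base" → sorted: abes
Word 2: "ebsa" → sorted: abes
Same letters? abes == abes
Anagram = Yes


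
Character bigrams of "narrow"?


Word: "narrow" (length 6)
Number of bigrams = 6 - 2 + 1 = 5
  Position 0: "na"
  Position 1: "ar"
  Position 2: "rr"
  Position 3: "ro"
  Position 4: "ow"
Bigrams = "na", "ar", "rr", "ro", "ow"


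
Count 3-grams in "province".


Word: "province" (length 8)
Number of 3-grams = length - 3 + 1 = 8 - 3 + 1
= 6


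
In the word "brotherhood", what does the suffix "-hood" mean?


Suffix: -hood
As in: brotherhood -> brother + -hood
Meaning = state / condition


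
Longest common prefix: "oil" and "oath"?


Word 1: "oil"
Word 2: "oath"
Comparing from start:
  Pos 0: 'o' == 'o'
  Pos 1: 'i' != 'a' (stop)
LCP = "o" (length 1)


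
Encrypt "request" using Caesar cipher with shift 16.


Word: "request"
Shift: 16
Each letter → (letter + shift) mod 26:
  'r' (17) + 16 = 7 → 'h'
  'e' (4) + 16 = 20 → 'u'
  'q' (16) + 16 = 6 → 'g'
  'u' (20) + 16 = 10 → 'k'
  'e' (4) + 16 = 20 → 'u'
  's' (18) + 16 = 8 → 'i'
  't' (19) + 16 = 9 → 'j'
Result = "hugkuij"


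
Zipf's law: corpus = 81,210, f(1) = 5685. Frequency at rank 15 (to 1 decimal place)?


Zipf's law: f(r) = f(1) / r
f(1) = 5685
f(15) = 5685 / 15
= 379.0 occurrences


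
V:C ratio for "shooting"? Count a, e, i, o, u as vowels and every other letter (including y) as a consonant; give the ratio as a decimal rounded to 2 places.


Word: "shooting"
Vowels (a,e,i,o,u): 3
Consonants: 5
Ratio = 3/5
= 0.60


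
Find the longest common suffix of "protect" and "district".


Word 1: "protect"
Word 2: "district"
Comparing from end:
  Pos -1: 't' == 't'
  Pos -2: 'c' == 'c'
  Pos -3: 'e' != 'i' (stop)
LCS = "ct" (length 2)


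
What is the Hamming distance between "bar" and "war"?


Comparing character by character (same length = 3):
  Pos 0: 'b' vs 'w' !=
  Pos 1: 'a' vs 'a' =
  Pos 2: 'r' vs 'r' =
Hamming distance = 1


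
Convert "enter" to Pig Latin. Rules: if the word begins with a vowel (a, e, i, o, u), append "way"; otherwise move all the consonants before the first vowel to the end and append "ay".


Word: "enter"
Starts with vowel → add 'way'
Pig Latin = "enterway"


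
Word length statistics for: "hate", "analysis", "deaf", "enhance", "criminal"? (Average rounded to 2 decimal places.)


Lengths: "hate"=4, "analysis"=8, "deaf"=4, "enhance"=7, "criminal"=8
Sum = 31, Count = 5
Average = 31/5 = 6.20
= avg=6.20, min=4, max=8


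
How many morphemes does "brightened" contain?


Word: "brightened"
Morphemes: bright / -en / -ed
Each morpheme carries meaning
= 3 morphemes


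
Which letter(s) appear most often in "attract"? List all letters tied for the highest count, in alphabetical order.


Word: "attract"
Letter counts:
  'a': 2
  'c': 1
  'r': 1
  't': 3
Maximum count = 3
Most frequent = 't' (3 times each)


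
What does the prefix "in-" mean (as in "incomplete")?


Prefix: in-
Example: incomplete (in- + complete)
Meaning = not / into


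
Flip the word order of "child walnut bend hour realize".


Original: "child walnut bend hour realize"
Words (1..n): child | walnut | bend | hour | realize
Reversed (n..1): realize | hour | bend | walnut | child
Result = "realize hour bend walnut child"


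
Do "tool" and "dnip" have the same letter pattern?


Pattern of "tool": [0, 1, 1, 2]
Pattern of "dnip": [0, 1, 2, 3]
Patterns do not match
Same pattern = No


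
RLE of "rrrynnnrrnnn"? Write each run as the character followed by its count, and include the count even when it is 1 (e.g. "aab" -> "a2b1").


String: "rrrynnnrrnnn"
Scanning for consecutive runs:
  'r' x 3
  'y' x 1
  'n' x 3
  'r' x 2
  'n' x 3
RLE = "r3y1n3r2n3"


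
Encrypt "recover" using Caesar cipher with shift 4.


Word: "recover"
Shift: 4
Each letter → (letter + shift) mod 26:
  'r' (17) + 4 = 21 → 'v'
  'e' (4) + 4 = 8 → 'i'
  'c' (2) + 4 = 6 → 'g'
  'o' (14) + 4 = 18 → 's'
  'v' (21) + 4 = 25 → 'z'
  'e' (4) + 4 = 8 → 'i'
  'r' (17) + 4 = 21 → 'v'
Result = "vigsziv"


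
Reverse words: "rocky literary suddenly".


Original: "rocky literary suddenly"
Words (1..n): rocky | literary | suddenly
Reversed (n..1): suddenly | literary | rocky
Result = "suddenly literary rocky"


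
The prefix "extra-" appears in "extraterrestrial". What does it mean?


Prefix: extra-
Example: extraterrestrial (extra- + terrestrial)
Meaning = beyond


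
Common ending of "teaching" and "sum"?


Word 1: "teaching"
Word 2: "sum"
Comparing from end:
  Pos -1: 'g' != 'm' (stop)
LCS = "" (length 0)


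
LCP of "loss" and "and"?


Word 1: "loss"
Word 2: "and"
Comparing from start:
  Pos 0: 'l' != 'a' (stop)
LCP = "" (length 0)


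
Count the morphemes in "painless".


Word: "painless"
Morphemes: pain / -less
Each morpheme carries meaning
= 2 morphemes


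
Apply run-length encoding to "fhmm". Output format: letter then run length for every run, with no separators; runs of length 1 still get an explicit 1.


String: "fhmm"
Scanning for consecutive runs:
  'f' x 1
  'h' x 1
  'm' x 2
RLE = "f1h1m2"


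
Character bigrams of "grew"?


Word: "grew" (length 4)
Number of bigrams = 4 - 2 + 1 = 3
  Position 0: "gr"
  Position 1: "re"
  Position 2: "ew"
Bigrams = "gr", "re", "ew"


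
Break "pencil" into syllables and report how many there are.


Word: "pencil"
Syllable breakdown: pen · cil
Counting: 2 parts
= 2 syllables


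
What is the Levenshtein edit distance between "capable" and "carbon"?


Word 1: "capable" (length 7)
Word 2: "carbon" (length 6)
One optimal edit sequence (insert/delete/substitute each cost 1):
  1. keep 'c'
  2. keep 'a'
  3. delete 'p'  (+1)
  4. substitute 'a' -> 'r'  (+1)
  5. keep 'b'
  6. substitute 'l' -> 'o'  (+1)
  7. substitute 'e' -> 'n'  (+1)
Total edit operations: 4
Edit distance = 4


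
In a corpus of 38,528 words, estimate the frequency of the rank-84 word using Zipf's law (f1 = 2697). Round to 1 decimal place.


Zipf's law: f(r) = f(1) / r
f(1) = 2697
f(84) = 2697 / 84
= 32.1 occurrences


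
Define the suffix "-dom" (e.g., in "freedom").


Suffix: -dom
Example: freedom (free + -dom)
Meaning = state / realm


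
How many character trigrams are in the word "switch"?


Word: "switch" (length 6)
Number of 3-grams = length - 3 + 1 = 6 - 3 + 1
= 4


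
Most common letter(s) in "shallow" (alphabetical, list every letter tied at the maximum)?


Word: "shallow"
Letter counts:
  'a': 1
  'h': 1
  'l': 2
  'o': 1
  's': 1
  'w': 1
Maximum count = 2
Most frequent = 'l' (2 times each)


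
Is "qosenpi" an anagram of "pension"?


Word 1: "pension" → sorted: einnops
Word 2: "qosenpi" → sorted: einopqs
Same letters? einnops != einopqs
Anagram = No


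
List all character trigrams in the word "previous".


Word: "previous" (length 8)
Number of trigrams = 8 - 3 + 1 = 6
  Position 0: "pre"
  Position 1: "rev"
  Position 2: "evi"
  Position 3: "vio"
  Position 4: "iou"
  Position 5: "ous"
Trigrams = "pre", "rev", "evi", "vio", "iou", "ous"


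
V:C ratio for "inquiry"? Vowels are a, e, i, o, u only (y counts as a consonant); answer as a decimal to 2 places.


Word: "inquiry"
Vowels (a,e,i,o,u): 3
Consonants: 4
Ratio = 3/4
= 0.75


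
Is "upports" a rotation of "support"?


Word: "support", Candidate: "upports"
Method: check if candidate is substring of word+word
"supportsupport" contains "upports"? Yes
Is rotation = Yes


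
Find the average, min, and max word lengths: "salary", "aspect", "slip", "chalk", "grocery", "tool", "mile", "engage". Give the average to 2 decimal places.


Lengths: "salary"=6, "aspect"=6, "slip"=4, "chalk"=5, "grocery"=7, "tool"=4, "mile"=4, "engage"=6
Sum = 42, Count = 8
Average = 42/8 = 5.25
= avg=5.25, min=4, max=7


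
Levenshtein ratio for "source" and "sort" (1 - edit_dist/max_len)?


Word 1: "source" (length 6)
Word 2: "sort" (length 4)
One optimal edit sequence:
  1. keep 's'
  2. keep 'o'
  3. delete 'u'  (+1)
  4. keep 'r'
  5. delete 'c'  (+1)
  6. substitute 'e' -> 't'  (+1)
Edit distance = 3
Max length = max(6, 4) = 6
Similarity = 1 - 3/6
= 0.5000


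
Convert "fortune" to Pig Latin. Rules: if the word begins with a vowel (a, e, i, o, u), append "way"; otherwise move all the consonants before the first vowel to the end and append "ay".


Word: "fortune"
Starts with consonant(s) → move to end, add 'ay'
Consonant cluster: "f"
Pig Latin = "ortunefay"


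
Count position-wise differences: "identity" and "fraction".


Comparing character by character (same length = 8):
  Pos 0: 'i' vs 'f' !=
  Pos 1: 'd' vs 'r' !=
  Pos 2: 'e' vs 'a' !=
  Pos 3: 'n' vs 'c' !=
  Pos 4: 't' vs 't' =
  Pos 5: 'i' vs 'i' =
  Pos 6: 't' vs 'o' !=
  Pos 7: 'y' vs 'n' !=
Hamming distance = 6


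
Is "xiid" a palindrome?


Word: "xiid"
Reversed: "diix"
Forward == Backward? xiid != diix
Palindrome = No
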